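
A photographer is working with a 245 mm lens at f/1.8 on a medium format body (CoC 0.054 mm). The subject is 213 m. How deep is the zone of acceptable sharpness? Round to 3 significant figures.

167 m

Hyperfocal distance H = f²/(N·c) + f = 245²/(1.8 × 0.054) + 245 = 60025/0.0972 + 245 ≈ 617786.2 mm ≈ 617.8 m.
Near limit Dn = s·(H − f)/(H + s − 2f) = 213000 × (617786.2 − 245) / (617786.2 + 213000 − 2 × 245) = 213000 × 617541.2 / 830296.2 ≈ 158421 mm.
Far limit Df = s·(H − f)/(H − s) = 213000 × (617786.2 − 245) / (617786.2 − 213000) = 213000 × 617541.2 / 404786.2 ≈ 324952 mm.
Depth of field = Df − Dn = 324952 − 158421 ≈ 166531 mm ≈ 167 m.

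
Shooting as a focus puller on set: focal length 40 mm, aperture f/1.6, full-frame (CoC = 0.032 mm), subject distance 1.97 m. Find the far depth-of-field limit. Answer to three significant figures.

2.10 m

Hyperfocal distance H = f²/(N·c) + f = 40²/(1.6 × 0.032) + 40 = 1600/0.0512 + 40 ≈ 31290.0 mm ≈ 31.29 m.
Far limit Df = s·(H − f)/(H − s) = 1970 × (31290.0 − 40) / (31290.0 − 1970) = 1970 × 31250.0 / 29320.0 ≈ 2099.7 mm ≈ 2.10 m.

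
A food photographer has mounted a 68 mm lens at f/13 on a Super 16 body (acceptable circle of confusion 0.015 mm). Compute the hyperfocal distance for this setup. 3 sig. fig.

23.8 m

Hyperfocal distance H = f²/(N·c) + f = 68²/(13 × 0.015) + 68 = 4624/0.195 + 68 ≈ 23780.8 mm ≈ 23.8 m.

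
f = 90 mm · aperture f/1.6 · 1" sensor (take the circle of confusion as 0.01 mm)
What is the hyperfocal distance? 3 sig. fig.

506 m

Hyperfocal distance H = f²/(N·c) + f = 90²/(1.6 × 0.01) + 90 = 8100/0.016 + 90 ≈ 506340.0 mm ≈ 506 m.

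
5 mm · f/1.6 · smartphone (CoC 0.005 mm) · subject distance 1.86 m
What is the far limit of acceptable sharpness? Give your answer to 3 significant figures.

4.58 m

Hyperfocal distance H = f²/(N·c) + f = 5²/(1.6 × 0.005) + 5 = 25/0.008 + 5 ≈ 3130.0 mm ≈ 3.130 m.
Far limit Df = s·(H − f)/(H − s) = 1860 × (3130.0 − 5) / (3130.0 − 1860) = 1860 × 3125.0 / 1270.0 ≈ 4576.8 mm ≈ 4.58 m.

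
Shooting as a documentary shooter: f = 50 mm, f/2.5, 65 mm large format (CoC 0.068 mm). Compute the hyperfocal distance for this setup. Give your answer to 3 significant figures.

Hyperfocal distance H = f²/(N·c) + f = 50²/(2.5 × 0.068) + 50 = 2500/0.17 + 50 ≈ 14755.9 mm ≈ 14.8 m.

14.8 m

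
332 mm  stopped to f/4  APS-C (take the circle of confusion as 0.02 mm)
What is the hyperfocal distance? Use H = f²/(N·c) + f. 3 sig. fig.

Hyperfocal distance H = f²/(N·c) + f = 332²/(4 × 0.02) + 332 = 110224/0.08 + 332 ≈ 1378132.0 mm ≈ 1380 m.

1380 m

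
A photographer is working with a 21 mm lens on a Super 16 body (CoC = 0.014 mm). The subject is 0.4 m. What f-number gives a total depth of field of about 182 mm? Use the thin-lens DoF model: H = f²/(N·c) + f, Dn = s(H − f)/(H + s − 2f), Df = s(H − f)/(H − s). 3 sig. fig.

Write h = H − f = f²/(N·c). The thin-lens limits are Dn = s·h/(h + (s−f)) and Df = s·h/(h − (s−f)), so DoF = Df − Dn = 2·s·(s−f)·h / (h² − (s−f)²).
That is a quadratic in h: DoF·h² − 2·s·(s−f)·h − DoF·(s−f)² = 0 ⇒ h = (s−f)·(s + √(s² + DoF²)) / DoF = 379 × (400 + √(400² + 182²)) / 182 = 379 × (400 + 439.459) / 182 ≈ 1748.1 mm.
Then N = f²/(c·h) = 21² / (0.014 × 1748.1) = 441 / 24.473 ≈ 18.

f/18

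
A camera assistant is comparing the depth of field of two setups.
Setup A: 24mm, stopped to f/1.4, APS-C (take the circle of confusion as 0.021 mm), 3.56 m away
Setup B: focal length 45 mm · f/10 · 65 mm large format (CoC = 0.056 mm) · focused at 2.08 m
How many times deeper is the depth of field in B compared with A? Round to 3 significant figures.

Setup A: H = 24²/(1.4×0.021) + 24 ≈ 19615.8 mm; DoF = Df − Dn = 4344.0 − 3015.7 ≈ 1328.3 mm.
Setup B: H = 45²/(10×0.056) + 45 ≈ 3661.1 mm; DoF = Df − Dn = 4757.2 − 1331.0 ≈ 3426.2 mm.
Ratio = 3426.2 / 1328.3 ≈ 2.58.

2.58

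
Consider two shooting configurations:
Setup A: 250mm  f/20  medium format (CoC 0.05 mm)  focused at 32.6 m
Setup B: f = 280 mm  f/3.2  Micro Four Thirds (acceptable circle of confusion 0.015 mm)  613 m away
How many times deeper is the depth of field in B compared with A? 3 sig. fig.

11.6

Setup A: H = 250²/(20×0.05) + 250 ≈ 62750.0 mm; DoF = Df − Dn = 67579 − 21481 ≈ 46098 mm.
Setup B: H = 280²/(3.2×0.015) + 280 ≈ 1633613.3 mm; DoF = Df − Dn = 981011 − 445775 ≈ 535236 mm.
Ratio = 535236 / 46098 ≈ 11.6.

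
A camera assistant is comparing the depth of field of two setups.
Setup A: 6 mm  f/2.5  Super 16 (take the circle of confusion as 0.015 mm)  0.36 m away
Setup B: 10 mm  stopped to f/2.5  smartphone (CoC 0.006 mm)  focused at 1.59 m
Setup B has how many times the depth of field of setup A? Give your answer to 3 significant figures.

Setup A: H = 6²/(2.5×0.015) + 6 ≈ 966.0 mm; DoF = Df − Dn = 570.30 − 263.01 ≈ 307.29 mm.
Setup B: H = 10²/(2.5×0.006) + 10 ≈ 6676.7 mm; DoF = Df − Dn = 2083.88 − 1285.37 ≈ 798.51 mm.
Ratio = 798.51 / 307.29 ≈ 2.60.

2.60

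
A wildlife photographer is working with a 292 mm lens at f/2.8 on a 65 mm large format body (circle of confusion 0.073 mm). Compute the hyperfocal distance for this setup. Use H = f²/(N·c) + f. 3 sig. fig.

417 m

Hyperfocal distance H = f²/(N·c) + f = 292²/(2.8 × 0.073) + 292 = 85264/0.2044 + 292 ≈ 417434.9 mm ≈ 417 m.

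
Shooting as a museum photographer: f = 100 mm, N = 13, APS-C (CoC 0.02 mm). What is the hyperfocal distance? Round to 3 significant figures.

38.6 m

Hyperfocal distance H = f²/(N·c) + f = 100²/(13 × 0.02) + 100 = 10000/0.26 + 100 ≈ 38561.5 mm ≈ 38.6 m.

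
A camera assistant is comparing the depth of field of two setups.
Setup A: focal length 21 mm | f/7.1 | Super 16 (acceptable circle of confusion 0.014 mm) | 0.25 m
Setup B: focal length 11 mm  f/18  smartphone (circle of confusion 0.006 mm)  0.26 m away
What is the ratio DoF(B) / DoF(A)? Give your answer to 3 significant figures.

Setup A: H = 21²/(7.1×0.014) + 21 ≈ 4457.6 mm; DoF = Df − Dn = 263.606 − 237.729 ≈ 25.877 mm.
Setup B: H = 11²/(18×0.006) + 11 ≈ 1131.4 mm; DoF = Df − Dn = 334.30 − 212.72 ≈ 121.58 mm.
Ratio = 121.58 / 25.877 ≈ 4.70.

4.70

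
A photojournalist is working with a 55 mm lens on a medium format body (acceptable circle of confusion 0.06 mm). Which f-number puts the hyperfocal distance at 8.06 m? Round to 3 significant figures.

f/6.30

Rearrange H = f²/(N·c) + f for N: N = f² / ((H − f)·c).
N = 55² / ((8060 − 55) × 0.06) = 3025 / 480.3 ≈ 6.30.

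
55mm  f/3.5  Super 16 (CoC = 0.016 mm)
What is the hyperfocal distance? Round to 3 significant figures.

Hyperfocal distance H = f²/(N·c) + f = 55²/(3.5 × 0.016) + 55 = 3025/0.056 + 55 ≈ 54072.9 mm ≈ 54.1 m.

54.1 m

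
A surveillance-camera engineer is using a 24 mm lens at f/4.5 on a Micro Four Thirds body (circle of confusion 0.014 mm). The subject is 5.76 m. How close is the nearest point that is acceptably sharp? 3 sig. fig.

Hyperfocal distance H = f²/(N·c) + f = 24²/(4.5 × 0.014) + 24 = 576/0.063 + 24 ≈ 9166.9 mm ≈ 9.167 m.
Near limit Dn = s·(H − f)/(H + s − 2f) = 5760 × (9166.9 − 24) / (9166.9 + 5760 − 2 × 24) = 5760 × 9142.9 / 14878.9 ≈ 3539.4 mm ≈ 3.54 m.

3.54 m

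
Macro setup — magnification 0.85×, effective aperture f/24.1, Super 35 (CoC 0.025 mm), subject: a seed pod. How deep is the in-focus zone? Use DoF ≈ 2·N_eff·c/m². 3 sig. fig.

1.67 mm

At magnification m, DoF ≈ 2·N_eff·c/m² = 2 × 24.1 × 0.025 / 0.85² = 1.205 / 0.7225 ≈ 1.67 mm.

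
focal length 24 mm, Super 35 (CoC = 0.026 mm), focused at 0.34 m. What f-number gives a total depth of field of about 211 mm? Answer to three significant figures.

f/20

Write h = H − f = f²/(N·c). The thin-lens limits are Dn = s·h/(h + (s−f)) and Df = s·h/(h − (s−f)), so DoF = Df − Dn = 2·s·(s−f)·h / (h² − (s−f)²).
That is a quadratic in h: DoF·h² − 2·s·(s−f)·h − DoF·(s−f)² = 0 ⇒ h = (s−f)·(s + √(s² + DoF²)) / DoF = 316 × (340 + √(340² + 211²)) / 211 = 316 × (340 + 400.151) / 211 ≈ 1108.5 mm.
Then N = f²/(c·h) = 24² / (0.026 × 1108.5) = 576 / 28.820 ≈ 20.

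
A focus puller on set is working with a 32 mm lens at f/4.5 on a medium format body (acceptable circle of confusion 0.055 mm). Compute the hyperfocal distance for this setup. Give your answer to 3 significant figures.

Hyperfocal distance H = f²/(N·c) + f = 32²/(4.5 × 0.055) + 32 = 1024/0.2475 + 32 ≈ 4169.4 mm ≈ 4.17 m.

4.17 m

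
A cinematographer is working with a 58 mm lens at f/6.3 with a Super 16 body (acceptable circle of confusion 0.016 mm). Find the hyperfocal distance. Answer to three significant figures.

Hyperfocal distance H = f²/(N·c) + f = 58²/(6.3 × 0.016) + 58 = 3364/0.1008 + 58 ≈ 33431.0 mm ≈ 33.4 m.

33.4 m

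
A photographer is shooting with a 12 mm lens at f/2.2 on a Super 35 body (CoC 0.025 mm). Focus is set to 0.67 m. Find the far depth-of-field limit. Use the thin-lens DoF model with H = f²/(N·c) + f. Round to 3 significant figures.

Hyperfocal distance H = f²/(N·c) + f = 12²/(2.2 × 0.025) + 12 = 144/0.055 + 12 ≈ 2630.2 mm ≈ 2.630 m.
Far limit Df = s·(H − f)/(H − s) = 670 × (2630.2 − 12) / (2630.2 − 670) = 670 × 2618.2 / 1960.2 ≈ 894.91 mm ≈ 0.895 m.

0.895 m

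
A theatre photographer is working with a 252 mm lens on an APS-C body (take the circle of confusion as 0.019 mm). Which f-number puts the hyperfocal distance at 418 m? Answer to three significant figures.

Rearrange H = f²/(N·c) + f for N: N = f² / ((H − f)·c).
N = 252² / ((418000 − 252) × 0.019) = 63504 / 7937 ≈ 8.

f/8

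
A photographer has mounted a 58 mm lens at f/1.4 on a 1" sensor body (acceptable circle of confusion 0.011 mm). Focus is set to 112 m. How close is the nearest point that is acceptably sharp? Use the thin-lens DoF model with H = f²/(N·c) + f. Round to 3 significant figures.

Hyperfocal distance H = f²/(N·c) + f = 58²/(1.4 × 0.011) + 58 = 3364/0.0154 + 58 ≈ 218499.6 mm ≈ 218.5 m.
Near limit Dn = s·(H − f)/(H + s − 2f) = 112000 × (218499.6 − 58) / (218499.6 + 112000 − 2 × 58) = 112000 × 218441.6 / 330383.6 ≈ 74052 mm ≈ 74.1 m.

74.1 m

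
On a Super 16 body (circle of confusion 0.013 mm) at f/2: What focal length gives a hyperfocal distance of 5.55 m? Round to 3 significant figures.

From H = f²/(N·c) + f, with f ≪ H: f ≈ √(H·N·c) = √(5550 × 2 × 0.013) = √144.30 ≈ 12.01 mm.
The +f correction barely moves this — solving exactly, f² + N·c·f − N·c·H = 0 ⇒ f = (−N·c + √((N·c)² + 4·N·c·H))/2 = (−0.026 + √577.20)/2 ≈ 12.000 mm, so f ≈ 12.0 mm.

12.0 mm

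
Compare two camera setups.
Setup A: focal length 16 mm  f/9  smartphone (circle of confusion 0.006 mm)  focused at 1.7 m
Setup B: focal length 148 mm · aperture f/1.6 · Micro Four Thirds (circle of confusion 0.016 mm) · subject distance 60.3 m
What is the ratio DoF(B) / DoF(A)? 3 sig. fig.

Setup A: H = 16²/(9×0.006) + 16 ≈ 4756.7 mm; DoF = Df − Dn = 2636.6 − 1254.4 ≈ 1382.2 mm.
Setup B: H = 148²/(1.6×0.016) + 148 ≈ 855773.0 mm; DoF = Df − Dn = 64859.8 − 56339.2 ≈ 8520.6 mm.
Ratio = 8520.6 / 1382.2 ≈ 6.16.

6.16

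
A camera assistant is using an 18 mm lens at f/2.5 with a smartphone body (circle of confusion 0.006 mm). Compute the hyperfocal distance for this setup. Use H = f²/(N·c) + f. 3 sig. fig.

Hyperfocal distance H = f²/(N·c) + f = 18²/(2.5 × 0.006) + 18 = 324/0.015 + 18 ≈ 21618.0 mm ≈ 21.6 m.

21.6 m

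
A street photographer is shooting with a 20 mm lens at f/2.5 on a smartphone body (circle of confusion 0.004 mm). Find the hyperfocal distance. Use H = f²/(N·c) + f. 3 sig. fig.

Hyperfocal distance H = f²/(N·c) + f = 20²/(2.5 × 0.004) + 20 = 400/0.01 + 20 ≈ 40020.0 mm ≈ 40.0 m.

40.0 m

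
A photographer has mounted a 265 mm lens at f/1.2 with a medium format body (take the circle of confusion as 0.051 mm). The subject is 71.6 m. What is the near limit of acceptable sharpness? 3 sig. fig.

Hyperfocal distance H = f²/(N·c) + f = 265²/(1.2 × 0.051) + 265 = 70225/0.0612 + 265 ≈ 1147732.3 mm ≈ 1148 m.
Near limit Dn = s·(H − f)/(H + s − 2f) = 71600 × (1147732.3 − 265) / (1147732.3 + 71600 − 2 × 265) = 71600 × 1147467.3 / 1218802.3 ≈ 67409 mm ≈ 67.4 m.

67.4 m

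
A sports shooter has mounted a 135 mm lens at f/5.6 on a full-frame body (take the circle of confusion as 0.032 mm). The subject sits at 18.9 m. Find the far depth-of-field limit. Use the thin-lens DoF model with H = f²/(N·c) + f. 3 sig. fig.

23.2 m

Hyperfocal distance H = f²/(N·c) + f = 135²/(5.6 × 0.032) + 135 = 18225/0.1792 + 135 ≈ 101837.0 mm ≈ 101.8 m.
Far limit Df = s·(H − f)/(H − s) = 18900 × (101837.0 − 135) / (101837.0 − 18900) = 18900 × 101702.0 / 82937.0 ≈ 23176 mm ≈ 23.2 m.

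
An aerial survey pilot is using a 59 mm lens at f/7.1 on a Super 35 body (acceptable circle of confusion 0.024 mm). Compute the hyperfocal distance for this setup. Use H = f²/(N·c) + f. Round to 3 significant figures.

20.5 m

Hyperfocal distance H = f²/(N·c) + f = 59²/(7.1 × 0.024) + 59 = 3481/0.1704 + 59 ≈ 20487.4 mm ≈ 20.5 m.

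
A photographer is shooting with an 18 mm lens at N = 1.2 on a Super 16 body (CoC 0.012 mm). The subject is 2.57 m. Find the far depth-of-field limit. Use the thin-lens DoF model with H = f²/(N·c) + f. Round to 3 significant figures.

Hyperfocal distance H = f²/(N·c) + f = 18²/(1.2 × 0.012) + 18 = 324/0.0144 + 18 ≈ 22518.0 mm ≈ 22.52 m.
Far limit Df = s·(H − f)/(H − s) = 2570 × (22518.0 − 18) / (22518.0 − 2570) = 2570 × 22500.0 / 19948.0 ≈ 2898.8 mm ≈ 2.90 m.

2.90 m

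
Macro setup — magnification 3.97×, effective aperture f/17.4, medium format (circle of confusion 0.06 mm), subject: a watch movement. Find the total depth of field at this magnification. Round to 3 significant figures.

At magnification m, DoF ≈ 2·N_eff·c/m² = 2 × 17.4 × 0.06 / 3.97² = 2.088 / 15.76 ≈ 0.132 mm.

0.132 mm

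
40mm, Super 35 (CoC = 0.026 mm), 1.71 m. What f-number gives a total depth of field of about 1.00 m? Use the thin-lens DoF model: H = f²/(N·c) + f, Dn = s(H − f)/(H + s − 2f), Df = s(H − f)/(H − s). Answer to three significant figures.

Write h = H − f = f²/(N·c). The thin-lens limits are Dn = s·h/(h + (s−f)) and Df = s·h/(h − (s−f)), so DoF = Df − Dn = 2·s·(s−f)·h / (h² − (s−f)²).
That is a quadratic in h: DoF·h² − 2·s·(s−f)·h − DoF·(s−f)² = 0 ⇒ h = (s−f)·(s + √(s² + DoF²)) / DoF = 1670 × (1710 + √(1710² + 1000²)) / 1000 = 1670 × (1710 + 1980.93) / 1000 ≈ 6163.9 mm.
Then N = f²/(c·h) = 40² / (0.026 × 6163.9) = 1600 / 160.26 ≈ 9.98.

f/9.98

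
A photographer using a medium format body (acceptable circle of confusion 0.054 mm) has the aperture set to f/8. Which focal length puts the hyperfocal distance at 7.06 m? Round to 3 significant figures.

55.0 mm

From H = f²/(N·c) + f, with f ≪ H: f ≈ √(H·N·c) = √(7060 × 8 × 0.054) = √3049.9 ≈ 55.23 mm.
Exact: f² + N·c·f − N·c·H = 0 ⇒ f = (−N·c + √((N·c)² + 4·N·c·H))/2 = (−0.432 + √12200)/2 ≈ 55.011 mm ≈ 55.0 mm.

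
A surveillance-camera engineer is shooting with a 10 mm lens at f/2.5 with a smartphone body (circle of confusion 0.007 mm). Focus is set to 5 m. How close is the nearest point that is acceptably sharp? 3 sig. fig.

Hyperfocal distance H = f²/(N·c) + f = 10²/(2.5 × 0.007) + 10 = 100/0.0175 + 10 ≈ 5724.3 mm ≈ 5.724 m.
Near limit Dn = s·(H − f)/(H + s − 2f) = 5000 × (5724.3 − 10) / (5724.3 + 5000 − 2 × 10) = 5000 × 5714.3 / 10704.3 ≈ 2669.2 mm ≈ 2.67 m.

2.67 m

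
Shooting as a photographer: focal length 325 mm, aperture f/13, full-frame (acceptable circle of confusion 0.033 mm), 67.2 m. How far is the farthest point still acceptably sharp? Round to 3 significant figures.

Hyperfocal distance H = f²/(N·c) + f = 325²/(13 × 0.033) + 325 = 105625/0.429 + 325 ≈ 246537.1 mm ≈ 246.5 m.
Far limit Df = s·(H − f)/(H − s) = 67200 × (246537.1 − 325) / (246537.1 − 67200) = 67200 × 246212.1 / 179337.1 ≈ 92259 mm ≈ 92.3 m.

92.3 m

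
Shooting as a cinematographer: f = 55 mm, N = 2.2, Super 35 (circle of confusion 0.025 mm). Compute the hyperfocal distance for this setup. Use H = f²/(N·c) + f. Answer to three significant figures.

55.1 m

Hyperfocal distance H = f²/(N·c) + f = 55²/(2.2 × 0.025) + 55 = 3025/0.055 + 55 ≈ 55055.0 mm ≈ 55.1 m.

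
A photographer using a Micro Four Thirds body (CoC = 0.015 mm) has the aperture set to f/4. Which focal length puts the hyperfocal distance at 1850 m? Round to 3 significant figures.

From H = f²/(N·c) + f, with f ≪ H: f ≈ √(H·N·c) = √(1850000 × 4 × 0.015) = √111000 ≈ 333.2 mm.
The +f correction barely moves this — solving exactly, f² + N·c·f − N·c·H = 0 ⇒ f = (−N·c + √((N·c)² + 4·N·c·H))/2 = (−0.06 + √444000)/2 ≈ 333.14 mm, so f ≈ 333 mm.

333 mm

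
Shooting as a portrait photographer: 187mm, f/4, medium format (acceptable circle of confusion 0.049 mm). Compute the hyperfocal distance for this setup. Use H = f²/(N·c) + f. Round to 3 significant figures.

Hyperfocal distance H = f²/(N·c) + f = 187²/(4 × 0.049) + 187 = 34969/0.196 + 187 ≈ 178600.3 mm ≈ 179 m.

179 m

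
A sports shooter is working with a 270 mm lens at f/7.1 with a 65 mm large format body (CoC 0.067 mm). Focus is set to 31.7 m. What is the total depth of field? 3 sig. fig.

Hyperfocal distance H = f²/(N·c) + f = 270²/(7.1 × 0.067) + 270 = 72900/0.4757 + 270 ≈ 153517.8 mm ≈ 153.5 m.
Near limit Dn = s·(H − f)/(H + s − 2f) = 31700 × (153517.8 − 270) / (153517.8 + 31700 − 2 × 270) = 31700 × 153247.8 / 184677.8 ≈ 26305 mm.
Far limit Df = s·(H − f)/(H − s) = 31700 × (153517.8 − 270) / (153517.8 − 31700) = 31700 × 153247.8 / 121817.8 ≈ 39879 mm.
Depth of field = Df − Dn = 39879 − 26305 ≈ 13574 mm ≈ 13.6 m.

13.6 m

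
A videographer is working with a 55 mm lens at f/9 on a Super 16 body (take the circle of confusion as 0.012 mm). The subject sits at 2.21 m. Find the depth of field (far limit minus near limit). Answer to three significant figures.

Hyperfocal distance H = f²/(N·c) + f = 55²/(9 × 0.012) + 55 = 3025/0.108 + 55 ≈ 28064.3 mm ≈ 28.06 m.
Near limit Dn = s·(H − f)/(H + s − 2f) = 2210 × (28064.3 − 55) / (28064.3 + 2210 − 2 × 55) = 2210 × 28009.3 / 30164.3 ≈ 2052.11 mm.
Far limit Df = s·(H − f)/(H − s) = 2210 × (28064.3 − 55) / (28064.3 − 2210) = 2210 × 28009.3 / 25854.3 ≈ 2394.21 mm.
Depth of field = Df − Dn = 2394.21 − 2052.11 ≈ 342.10 mm.

342 mm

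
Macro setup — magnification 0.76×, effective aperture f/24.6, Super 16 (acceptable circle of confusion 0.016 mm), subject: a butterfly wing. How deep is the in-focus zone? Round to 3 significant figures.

At magnification m, DoF ≈ 2·N_eff·c/m² = 2 × 24.6 × 0.016 / 0.76² = 0.7872 / 0.5776 ≈ 1.36 mm.

1.36 mm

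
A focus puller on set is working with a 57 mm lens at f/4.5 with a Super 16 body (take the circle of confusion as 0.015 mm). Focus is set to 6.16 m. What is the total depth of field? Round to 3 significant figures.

1.59 m

Hyperfocal distance H = f²/(N·c) + f = 57²/(4.5 × 0.015) + 57 = 3249/0.0675 + 57 ≈ 48190.3 mm ≈ 48.19 m.
Near limit Dn = s·(H − f)/(H + s − 2f) = 6160 × (48190.3 − 57) / (48190.3 + 6160 − 2 × 57) = 6160 × 48133.3 / 54236.3 ≈ 5466.8 mm.
Far limit Df = s·(H − f)/(H − s) = 6160 × (48190.3 − 57) / (48190.3 − 6160) = 6160 × 48133.3 / 42030.3 ≈ 7054.5 mm.
Depth of field = Df − Dn = 7054.5 − 5466.8 ≈ 1587.7 mm ≈ 1.59 m.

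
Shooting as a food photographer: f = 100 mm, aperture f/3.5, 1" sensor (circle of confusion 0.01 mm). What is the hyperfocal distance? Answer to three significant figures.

286 m

Hyperfocal distance H = f²/(N·c) + f = 100²/(3.5 × 0.01) + 100 = 10000/0.035 + 100 ≈ 285814.3 mm ≈ 286 m.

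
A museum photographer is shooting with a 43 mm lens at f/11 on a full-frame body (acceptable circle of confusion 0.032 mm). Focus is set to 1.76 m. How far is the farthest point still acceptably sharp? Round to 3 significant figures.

2.61 m

Hyperfocal distance H = f²/(N·c) + f = 43²/(11 × 0.032) + 43 = 1849/0.352 + 43 ≈ 5295.8 mm ≈ 5.296 m.
Far limit Df = s·(H − f)/(H − s) = 1760 × (5295.8 − 43) / (5295.8 − 1760) = 1760 × 5252.8 / 3535.8 ≈ 2614.7 mm ≈ 2.61 m.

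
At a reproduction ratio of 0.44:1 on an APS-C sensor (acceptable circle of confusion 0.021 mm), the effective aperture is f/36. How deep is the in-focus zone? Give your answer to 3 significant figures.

At magnification m, DoF ≈ 2·N_eff·c/m² = 2 × 36 × 0.021 / 0.44² = 1.512 / 0.1936 ≈ 7.81 mm.

7.81 mm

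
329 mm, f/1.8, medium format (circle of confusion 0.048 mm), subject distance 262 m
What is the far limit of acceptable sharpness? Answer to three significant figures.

Hyperfocal distance H = f²/(N·c) + f = 329²/(1.8 × 0.048) + 329 = 108241/0.0864 + 329 ≈ 1253118.4 mm ≈ 1253 m.
Far limit Df = s·(H − f)/(H − s) = 262000 × (1253118.4 − 329) / (1253118.4 − 262000) = 262000 × 1252789.4 / 991118.4 ≈ 331172 mm ≈ 331 m.

331 m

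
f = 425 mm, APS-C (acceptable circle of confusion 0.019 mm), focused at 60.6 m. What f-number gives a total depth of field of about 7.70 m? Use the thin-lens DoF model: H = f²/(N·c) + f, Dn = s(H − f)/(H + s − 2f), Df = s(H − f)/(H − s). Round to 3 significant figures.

Write h = H − f = f²/(N·c). The thin-lens limits are Dn = s·h/(h + (s−f)) and Df = s·h/(h − (s−f)), so DoF = Df − Dn = 2·s·(s−f)·h / (h² − (s−f)²).
That is a quadratic in h: DoF·h² − 2·s·(s−f)·h − DoF·(s−f)² = 0 ⇒ h = (s−f)·(s + √(s² + DoF²)) / DoF = 60175 × (60600 + √(60600² + 7700²)) / 7700 = 60175 × (60600 + 61087.2) / 7700 ≈ 950978 mm.
Then N = f²/(c·h) = 425² / (0.019 × 950978) = 180625 / 18069 ≈ 10.

f/10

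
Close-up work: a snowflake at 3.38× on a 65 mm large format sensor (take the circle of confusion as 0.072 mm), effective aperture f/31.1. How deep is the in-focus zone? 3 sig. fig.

0.392 mm

At magnification m, DoF ≈ 2·N_eff·c/m² = 2 × 31.1 × 0.072 / 3.38² = 4.478 / 11.42 ≈ 0.392 mm.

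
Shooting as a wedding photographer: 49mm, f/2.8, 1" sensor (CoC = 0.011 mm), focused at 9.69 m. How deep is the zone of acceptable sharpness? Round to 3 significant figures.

2.43 m

Hyperfocal distance H = f²/(N·c) + f = 49²/(2.8 × 0.011) + 49 = 2401/0.0308 + 49 ≈ 78003.5 mm ≈ 78.00 m.
Near limit Dn = s·(H − f)/(H + s − 2f) = 9690 × (78003.5 − 49) / (78003.5 + 9690 − 2 × 49) = 9690 × 77954.5 / 87595.5 ≈ 8623.5 mm.
Far limit Df = s·(H − f)/(H − s) = 9690 × (78003.5 − 49) / (78003.5 − 9690) = 9690 × 77954.5 / 68313.5 ≈ 11057.5 mm.
Depth of field = Df − Dn = 11057.5 − 8623.5 ≈ 2434.0 mm ≈ 2.43 m.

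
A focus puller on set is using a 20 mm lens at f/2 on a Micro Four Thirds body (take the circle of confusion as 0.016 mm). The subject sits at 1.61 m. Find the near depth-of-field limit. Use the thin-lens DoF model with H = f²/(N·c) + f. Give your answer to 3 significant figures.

Hyperfocal distance H = f²/(N·c) + f = 20²/(2 × 0.016) + 20 = 400/0.032 + 20 ≈ 12520.0 mm ≈ 12.52 m.
Near limit Dn = s·(H − f)/(H + s − 2f) = 1610 × (12520.0 − 20) / (12520.0 + 1610 − 2 × 20) = 1610 × 12500.0 / 14090.0 ≈ 1428.3 mm ≈ 1.43 m.

1.43 m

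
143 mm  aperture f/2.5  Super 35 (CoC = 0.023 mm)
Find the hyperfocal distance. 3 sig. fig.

Hyperfocal distance H = f²/(N·c) + f = 143²/(2.5 × 0.023) + 143 = 20449/0.0575 + 143 ≈ 355777.8 mm ≈ 356 m.

356 m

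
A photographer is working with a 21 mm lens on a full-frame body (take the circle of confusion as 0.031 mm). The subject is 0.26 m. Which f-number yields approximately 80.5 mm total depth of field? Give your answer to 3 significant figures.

f/9

Write h = H − f = f²/(N·c). The thin-lens limits are Dn = s·h/(h + (s−f)) and Df = s·h/(h − (s−f)), so DoF = Df − Dn = 2·s·(s−f)·h / (h² − (s−f)²).
That is a quadratic in h: DoF·h² − 2·s·(s−f)·h − DoF·(s−f)² = 0 ⇒ h = (s−f)·(s + √(s² + DoF²)) / DoF = 239 × (260 + √(260² + 80.5²)) / 80.5 = 239 × (260 + 272.177) / 80.5 ≈ 1580.0 mm.
Then N = f²/(c·h) = 21² / (0.031 × 1580.0) = 441 / 48.980 ≈ 9.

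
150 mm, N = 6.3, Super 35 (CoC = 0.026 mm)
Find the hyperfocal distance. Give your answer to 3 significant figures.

138 m

Hyperfocal distance H = f²/(N·c) + f = 150²/(6.3 × 0.026) + 150 = 22500/0.1638 + 150 ≈ 137512.6 mm ≈ 138 m.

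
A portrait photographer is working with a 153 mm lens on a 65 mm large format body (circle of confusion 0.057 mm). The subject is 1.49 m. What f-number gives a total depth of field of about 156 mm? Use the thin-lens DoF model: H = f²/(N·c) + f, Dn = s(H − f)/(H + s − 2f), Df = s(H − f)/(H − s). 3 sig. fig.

f/16

Write h = H − f = f²/(N·c). The thin-lens limits are Dn = s·h/(h + (s−f)) and Df = s·h/(h − (s−f)), so DoF = Df − Dn = 2·s·(s−f)·h / (h² − (s−f)²).
That is a quadratic in h: DoF·h² − 2·s·(s−f)·h − DoF·(s−f)² = 0 ⇒ h = (s−f)·(s + √(s² + DoF²)) / DoF = 1337 × (1490 + √(1490² + 156²)) / 156 = 1337 × (1490 + 1498.14) / 156 ≈ 25610 mm.
Then N = f²/(c·h) = 153² / (0.057 × 25610) = 23409 / 1459.8 ≈ 16.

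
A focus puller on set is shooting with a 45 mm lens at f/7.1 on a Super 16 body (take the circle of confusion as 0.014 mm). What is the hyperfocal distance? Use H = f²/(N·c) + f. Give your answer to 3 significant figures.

20.4 m

Hyperfocal distance H = f²/(N·c) + f = 45²/(7.1 × 0.014) + 45 = 2025/0.0994 + 45 ≈ 20417.2 mm ≈ 20.4 m.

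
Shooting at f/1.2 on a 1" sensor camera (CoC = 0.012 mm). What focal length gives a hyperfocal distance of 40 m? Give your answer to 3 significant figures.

From H = f²/(N·c) + f, with f ≪ H: f ≈ √(H·N·c) = √(40000 × 1.2 × 0.012) = √576.00 ≈ 24.00 mm.
The +f correction barely moves this — solving exactly, f² + N·c·f − N·c·H = 0 ⇒ f = (−N·c + √((N·c)² + 4·N·c·H))/2 = (−0.0144 + √2304.0)/2 ≈ 23.993 mm, so f ≈ 24.0 mm.

24.0 mm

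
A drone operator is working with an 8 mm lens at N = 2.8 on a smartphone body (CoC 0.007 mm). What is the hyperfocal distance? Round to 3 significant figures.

3.27 m

Hyperfocal distance H = f²/(N·c) + f = 8²/(2.8 × 0.007) + 8 = 64/0.0196 + 8 ≈ 3273.3 mm ≈ 3.27 m.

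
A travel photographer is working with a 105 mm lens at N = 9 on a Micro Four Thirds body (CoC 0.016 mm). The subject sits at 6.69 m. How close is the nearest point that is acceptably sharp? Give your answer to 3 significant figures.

6.16 m

Hyperfocal distance H = f²/(N·c) + f = 105²/(9 × 0.016) + 105 = 11025/0.144 + 105 ≈ 76667.5 mm ≈ 76.67 m.
Near limit Dn = s·(H − f)/(H + s − 2f) = 6690 × (76667.5 − 105) / (76667.5 + 6690 − 2 × 105) = 6690 × 76562.5 / 83147.5 ≈ 6160.2 mm ≈ 6.16 m.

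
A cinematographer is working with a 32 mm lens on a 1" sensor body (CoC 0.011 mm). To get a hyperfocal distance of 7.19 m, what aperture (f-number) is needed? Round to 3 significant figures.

Rearrange H = f²/(N·c) + f for N: N = f² / ((H − f)·c).
N = 32² / ((7190 − 32) × 0.011) = 1024 / 78.74 ≈ 13.

f/13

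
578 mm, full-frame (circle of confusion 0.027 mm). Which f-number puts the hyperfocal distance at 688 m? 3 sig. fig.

f/18

Rearrange H = f²/(N·c) + f for N: N = f² / ((H − f)·c).
N = 578² / ((688000 − 578) × 0.027) = 334084 / 18560 ≈ 18.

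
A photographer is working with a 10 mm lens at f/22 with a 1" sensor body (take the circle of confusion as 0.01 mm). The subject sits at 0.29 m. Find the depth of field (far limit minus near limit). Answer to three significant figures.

0.576 m

Hyperfocal distance H = f²/(N·c) + f = 10²/(22 × 0.01) + 10 = 100/0.22 + 10 ≈ 464.5 mm ≈ 0.465 m.
Near limit Dn = s·(H − f)/(H + s − 2f) = 290 × (464.5 − 10) / (464.5 + 290 − 2 × 10) = 290 × 454.5 / 734.5 ≈ 179.46 mm.
Far limit Df = s·(H − f)/(H − s) = 290 × (464.5 − 10) / (464.5 − 290) = 290 × 454.5 / 174.5 ≈ 755.21 mm.
Depth of field = Df − Dn = 755.21 − 179.46 ≈ 575.75 mm ≈ 0.576 m.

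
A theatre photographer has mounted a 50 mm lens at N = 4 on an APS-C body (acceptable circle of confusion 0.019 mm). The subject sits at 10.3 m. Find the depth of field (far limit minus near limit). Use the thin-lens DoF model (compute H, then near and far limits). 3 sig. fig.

7.11 m

Hyperfocal distance H = f²/(N·c) + f = 50²/(4 × 0.019) + 50 = 2500/0.076 + 50 ≈ 32944.7 mm ≈ 32.94 m.
Near limit Dn = s·(H − f)/(H + s − 2f) = 10300 × (32944.7 − 50) / (32944.7 + 10300 − 2 × 50) = 10300 × 32894.7 / 43144.7 ≈ 7853.0 mm.
Far limit Df = s·(H − f)/(H − s) = 10300 × (32944.7 − 50) / (32944.7 − 10300) = 10300 × 32894.7 / 22644.7 ≈ 14962.2 mm.
Depth of field = Df − Dn = 14962.2 − 7853.0 ≈ 7109.2 mm ≈ 7.11 m.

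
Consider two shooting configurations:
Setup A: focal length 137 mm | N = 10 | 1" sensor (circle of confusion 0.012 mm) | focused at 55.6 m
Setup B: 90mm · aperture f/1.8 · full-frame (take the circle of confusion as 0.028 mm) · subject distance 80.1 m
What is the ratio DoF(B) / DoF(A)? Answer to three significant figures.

Setup A: H = 137²/(10×0.012) + 137 ≈ 156545.3 mm; DoF = Df − Dn = 86149 − 41045 ≈ 45104 mm.
Setup B: H = 90²/(1.8×0.028) + 90 ≈ 160804.3 mm; DoF = Df − Dn = 159511 − 53477 ≈ 106034 mm.
Ratio = 106034 / 45104 ≈ 2.35.

2.35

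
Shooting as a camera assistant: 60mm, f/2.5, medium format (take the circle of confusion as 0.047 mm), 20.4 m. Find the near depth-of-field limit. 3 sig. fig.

12.3 m

Hyperfocal distance H = f²/(N·c) + f = 60²/(2.5 × 0.047) + 60 = 3600/0.1175 + 60 ≈ 30698.3 mm ≈ 30.70 m.
Near limit Dn = s·(H − f)/(H + s − 2f) = 20400 × (30698.3 − 60) / (30698.3 + 20400 − 2 × 60) = 20400 × 30638.3 / 50978.3 ≈ 12261 mm ≈ 12.3 m.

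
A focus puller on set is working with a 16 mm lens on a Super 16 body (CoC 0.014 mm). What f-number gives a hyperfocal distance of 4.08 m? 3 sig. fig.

Rearrange H = f²/(N·c) + f for N: N = f² / ((H − f)·c).
N = 16² / ((4080 − 16) × 0.014) = 256 / 56.90 ≈ 4.50.

f/4.50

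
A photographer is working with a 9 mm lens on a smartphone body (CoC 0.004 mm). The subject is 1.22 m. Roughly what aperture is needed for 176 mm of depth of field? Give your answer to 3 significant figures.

Write h = H − f = f²/(N·c). The thin-lens limits are Dn = s·h/(h + (s−f)) and Df = s·h/(h − (s−f)), so DoF = Df − Dn = 2·s·(s−f)·h / (h² − (s−f)²).
That is a quadratic in h: DoF·h² − 2·s·(s−f)·h − DoF·(s−f)² = 0 ⇒ h = (s−f)·(s + √(s² + DoF²)) / DoF = 1211 × (1220 + √(1220² + 176²)) / 176 = 1211 × (1220 + 1232.63) / 176 ≈ 16876 mm.
Then N = f²/(c·h) = 9² / (0.004 × 16876) = 81 / 67.503 ≈ 1.20.

f/1.20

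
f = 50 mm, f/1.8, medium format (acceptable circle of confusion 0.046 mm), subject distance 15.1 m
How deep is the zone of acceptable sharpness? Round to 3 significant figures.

20.0 m

Hyperfocal distance H = f²/(N·c) + f = 50²/(1.8 × 0.046) + 50 = 2500/0.0828 + 50 ≈ 30243.2 mm ≈ 30.24 m.
Near limit Dn = s·(H − f)/(H + s − 2f) = 15100 × (30243.2 − 50) / (30243.2 + 15100 − 2 × 50) = 15100 × 30193.2 / 45243.2 ≈ 10077 mm.
Far limit Df = s·(H − f)/(H − s) = 15100 × (30243.2 − 50) / (30243.2 − 15100) = 15100 × 30193.2 / 15143.2 ≈ 30107 mm.
Depth of field = Df − Dn = 30107 − 10077 ≈ 20030 mm ≈ 20.0 m.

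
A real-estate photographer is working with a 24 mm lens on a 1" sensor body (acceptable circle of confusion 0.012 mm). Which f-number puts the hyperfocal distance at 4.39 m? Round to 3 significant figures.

Rearrange H = f²/(N·c) + f for N: N = f² / ((H − f)·c).
N = 24² / ((4390 − 24) × 0.012) = 576 / 52.39 ≈ 11.

f/11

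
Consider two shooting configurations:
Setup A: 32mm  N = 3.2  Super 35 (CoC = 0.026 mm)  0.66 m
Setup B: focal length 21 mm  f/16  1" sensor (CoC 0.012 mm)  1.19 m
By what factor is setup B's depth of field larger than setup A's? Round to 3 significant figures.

24.2

Setup A: H = 32²/(3.2×0.026) + 32 ≈ 12339.7 mm; DoF = Df − Dn = 695.487 − 627.958 ≈ 67.529 mm.
Setup B: H = 21²/(16×0.012) + 21 ≈ 2317.9 mm; DoF = Df − Dn = 2423.4 − 788.6 ≈ 1634.8 mm.
Ratio = 1634.8 / 67.529 ≈ 24.2.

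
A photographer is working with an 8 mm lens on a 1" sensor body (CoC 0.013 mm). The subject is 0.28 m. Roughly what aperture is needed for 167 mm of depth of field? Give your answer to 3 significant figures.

Write h = H − f = f²/(N·c). The thin-lens limits are Dn = s·h/(h + (s−f)) and Df = s·h/(h − (s−f)), so DoF = Df − Dn = 2·s·(s−f)·h / (h² − (s−f)²).
That is a quadratic in h: DoF·h² − 2·s·(s−f)·h − DoF·(s−f)² = 0 ⇒ h = (s−f)·(s + √(s² + DoF²)) / DoF = 272 × (280 + √(280² + 167²)) / 167 = 272 × (280 + 326.020) / 167 ≈ 987.05 mm.
Then N = f²/(c·h) = 8² / (0.013 × 987.05) = 64 / 12.832 ≈ 4.99.

f/4.99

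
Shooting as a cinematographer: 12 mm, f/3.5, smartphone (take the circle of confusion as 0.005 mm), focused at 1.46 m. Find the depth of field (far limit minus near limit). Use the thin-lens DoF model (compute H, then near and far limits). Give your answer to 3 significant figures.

0.530 m

Hyperfocal distance H = f²/(N·c) + f = 12²/(3.5 × 0.005) + 12 = 144/0.0175 + 12 ≈ 8240.6 mm ≈ 8.241 m.
Near limit Dn = s·(H − f)/(H + s − 2f) = 1460 × (8240.6 − 12) / (8240.6 + 1460 − 2 × 12) = 1460 × 8228.6 / 9676.6 ≈ 1241.53 mm.
Far limit Df = s·(H − f)/(H − s) = 1460 × (8240.6 − 12) / (8240.6 − 1460) = 1460 × 8228.6 / 6780.6 ≈ 1771.78 mm.
Depth of field = Df − Dn = 1771.78 − 1241.53 ≈ 530.25 mm ≈ 0.530 m.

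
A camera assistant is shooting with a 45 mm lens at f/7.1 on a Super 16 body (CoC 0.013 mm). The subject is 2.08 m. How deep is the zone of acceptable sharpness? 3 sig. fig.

389 mm

Hyperfocal distance H = f²/(N·c) + f = 45²/(7.1 × 0.013) + 45 = 2025/0.0923 + 45 ≈ 21984.3 mm ≈ 21.98 m.
Near limit Dn = s·(H − f)/(H + s − 2f) = 2080 × (21984.3 − 45) / (21984.3 + 2080 − 2 × 45) = 2080 × 21939.3 / 23974.3 ≈ 1903.44 mm.
Far limit Df = s·(H − f)/(H − s) = 2080 × (21984.3 − 45) / (21984.3 − 2080) = 2080 × 21939.3 / 19904.3 ≈ 2292.66 mm.
Depth of field = Df − Dn = 2292.66 − 1903.44 ≈ 389.22 mm.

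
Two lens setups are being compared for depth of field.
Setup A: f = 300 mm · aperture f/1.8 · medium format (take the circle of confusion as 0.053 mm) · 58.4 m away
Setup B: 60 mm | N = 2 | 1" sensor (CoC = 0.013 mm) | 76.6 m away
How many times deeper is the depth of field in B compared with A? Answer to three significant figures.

Setup A: H = 300²/(1.8×0.053) + 300 ≈ 943696.2 mm; DoF = Df − Dn = 62232.7 − 55012.0 ≈ 7220.7 mm.
Setup B: H = 60²/(2×0.013) + 60 ≈ 138521.5 mm; DoF = Df − Dn = 171284 − 49331 ≈ 121953 mm.
Ratio = 121953 / 7220.7 ≈ 16.9.

16.9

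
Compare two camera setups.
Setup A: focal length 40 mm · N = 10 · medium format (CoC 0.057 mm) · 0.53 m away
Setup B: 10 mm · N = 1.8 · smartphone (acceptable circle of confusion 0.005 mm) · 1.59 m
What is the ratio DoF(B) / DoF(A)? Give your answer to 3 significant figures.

Setup A: H = 40²/(10×0.057) + 40 ≈ 2847.0 mm; DoF = Df − Dn = 642.08 − 451.23 ≈ 190.85 mm.
Setup B: H = 10²/(1.8×0.005) + 10 ≈ 11121.1 mm; DoF = Df − Dn = 1853.58 − 1392.05 ≈ 461.53 mm.
Ratio = 461.53 / 190.85 ≈ 2.42.

2.42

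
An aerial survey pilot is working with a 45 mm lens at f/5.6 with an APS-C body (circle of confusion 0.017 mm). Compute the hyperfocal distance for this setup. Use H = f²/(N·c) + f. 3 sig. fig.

Hyperfocal distance H = f²/(N·c) + f = 45²/(5.6 × 0.017) + 45 = 2025/0.0952 + 45 ≈ 21316.0 mm ≈ 21.3 m.

21.3 m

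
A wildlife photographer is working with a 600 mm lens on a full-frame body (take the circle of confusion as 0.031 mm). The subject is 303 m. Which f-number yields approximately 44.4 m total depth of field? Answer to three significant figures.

Write h = H − f = f²/(N·c). The thin-lens limits are Dn = s·h/(h + (s−f)) and Df = s·h/(h − (s−f)), so DoF = Df − Dn = 2·s·(s−f)·h / (h² − (s−f)²).
That is a quadratic in h: DoF·h² − 2·s·(s−f)·h − DoF·(s−f)² = 0 ⇒ h = (s−f)·(s + √(s² + DoF²)) / DoF = 302400 × (303000 + √(303000² + 44400²)) / 44400 = 302400 × (303000 + 306236) / 44400 ≈ 4149390 mm.
Then N = f²/(c·h) = 600² / (0.031 × 4149390) = 360000 / 128631 ≈ 2.80.

f/2.80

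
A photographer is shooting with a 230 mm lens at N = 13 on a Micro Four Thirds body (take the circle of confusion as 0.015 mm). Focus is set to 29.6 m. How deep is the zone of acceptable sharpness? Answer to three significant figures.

6.49 m

Hyperfocal distance H = f²/(N·c) + f = 230²/(13 × 0.015) + 230 = 52900/0.195 + 230 ≈ 271512.1 mm ≈ 271.5 m.
Near limit Dn = s·(H − f)/(H + s − 2f) = 29600 × (271512.1 − 230) / (271512.1 + 29600 − 2 × 230) = 29600 × 271282.1 / 300652.1 ≈ 26708.4 mm.
Far limit Df = s·(H − f)/(H − s) = 29600 × (271512.1 − 230) / (271512.1 − 29600) = 29600 × 271282.1 / 241912.1 ≈ 33193.7 mm.
Depth of field = Df − Dn = 33193.7 − 26708.4 ≈ 6485.3 mm ≈ 6.49 m.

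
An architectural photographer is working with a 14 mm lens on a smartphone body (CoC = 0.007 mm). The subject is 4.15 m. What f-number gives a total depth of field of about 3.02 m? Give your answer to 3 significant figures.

Write h = H − f = f²/(N·c). The thin-lens limits are Dn = s·h/(h + (s−f)) and Df = s·h/(h − (s−f)), so DoF = Df − Dn = 2·s·(s−f)·h / (h² − (s−f)²).
That is a quadratic in h: DoF·h² − 2·s·(s−f)·h − DoF·(s−f)² = 0 ⇒ h = (s−f)·(s + √(s² + DoF²)) / DoF = 4136 × (4150 + √(4150² + 3020²)) / 3020 = 4136 × (4150 + 5132.53) / 3020 ≈ 12713 mm.
Then N = f²/(c·h) = 14² / (0.007 × 12713) = 196 / 88.989 ≈ 2.20.

f/2.20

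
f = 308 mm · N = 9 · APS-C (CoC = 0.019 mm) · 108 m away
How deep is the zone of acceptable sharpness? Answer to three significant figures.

43.6 m

Hyperfocal distance H = f²/(N·c) + f = 308²/(9 × 0.019) + 308 = 94864/0.171 + 308 ≈ 555068.2 mm ≈ 555.1 m.
Near limit Dn = s·(H − f)/(H + s − 2f) = 108000 × (555068.2 − 308) / (555068.2 + 108000 − 2 × 308) = 108000 × 554760.2 / 662452.2 ≈ 90443 mm.
Far limit Df = s·(H − f)/(H − s) = 108000 × (555068.2 − 308) / (555068.2 − 108000) = 108000 × 554760.2 / 447068.2 ≈ 134016 mm.
Depth of field = Df − Dn = 134016 − 90443 ≈ 43573 mm ≈ 43.6 m.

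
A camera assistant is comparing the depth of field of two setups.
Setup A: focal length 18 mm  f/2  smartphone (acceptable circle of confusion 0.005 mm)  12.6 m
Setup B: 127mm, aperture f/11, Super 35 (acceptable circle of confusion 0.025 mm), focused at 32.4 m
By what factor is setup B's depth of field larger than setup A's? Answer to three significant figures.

Setup A: H = 18²/(2×0.005) + 18 ≈ 32418.0 mm; DoF = Df − Dn = 20599 − 9076 ≈ 11523 mm.
Setup B: H = 127²/(11×0.025) + 127 ≈ 58777.9 mm; DoF = Df − Dn = 72041 − 20900 ≈ 51141 mm.
Ratio = 51141 / 11523 ≈ 4.44.

4.44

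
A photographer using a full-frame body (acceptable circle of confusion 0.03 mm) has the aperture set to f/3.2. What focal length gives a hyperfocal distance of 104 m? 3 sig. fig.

From H = f²/(N·c) + f, with f ≪ H: f ≈ √(H·N·c) = √(104000 × 3.2 × 0.03) = √9984.0 ≈ 99.92 mm.
The +f correction barely moves this — solving exactly, f² + N·c·f − N·c·H = 0 ⇒ f = (−N·c + √((N·c)² + 4·N·c·H))/2 = (−0.096 + √39936)/2 ≈ 99.872 mm, so f ≈ 99.9 mm.

99.9 mm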